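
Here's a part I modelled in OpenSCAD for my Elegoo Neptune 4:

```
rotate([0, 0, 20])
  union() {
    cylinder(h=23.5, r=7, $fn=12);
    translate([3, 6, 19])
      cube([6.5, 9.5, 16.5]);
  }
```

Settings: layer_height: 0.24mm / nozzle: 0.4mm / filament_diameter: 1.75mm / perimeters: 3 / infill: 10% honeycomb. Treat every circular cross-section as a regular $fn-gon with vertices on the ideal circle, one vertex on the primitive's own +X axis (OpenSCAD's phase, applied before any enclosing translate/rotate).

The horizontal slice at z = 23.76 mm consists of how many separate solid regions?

1

At z = 23.76 mm: the cylinder is not intersected at this z (z outside [0, 23.5]); the cube at (3, 6) (footprint 6.5×9.5) is included at this height; Taking the union: only the 6.5×9.5 cube at (3, 6) is present, so the union is just that shape — 1 connected region; (whole slice rotated 20° about Z — lengths, areas and connectivity unchanged). The result has 1 disconnected region.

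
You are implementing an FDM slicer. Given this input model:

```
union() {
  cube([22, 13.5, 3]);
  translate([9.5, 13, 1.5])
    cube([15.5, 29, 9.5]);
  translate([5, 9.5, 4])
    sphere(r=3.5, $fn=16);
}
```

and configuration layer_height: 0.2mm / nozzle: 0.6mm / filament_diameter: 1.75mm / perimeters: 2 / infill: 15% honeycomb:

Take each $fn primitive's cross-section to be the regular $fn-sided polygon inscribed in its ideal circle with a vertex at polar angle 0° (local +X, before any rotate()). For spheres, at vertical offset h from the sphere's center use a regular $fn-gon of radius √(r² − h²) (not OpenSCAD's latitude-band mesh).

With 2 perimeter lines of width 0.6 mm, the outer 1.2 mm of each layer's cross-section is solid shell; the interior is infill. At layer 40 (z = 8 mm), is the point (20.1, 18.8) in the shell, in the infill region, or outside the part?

At z = 8 mm: the cube does not reach this height (z outside [0, 3]); the 15.5×29 cube at (9.5, 13) contributes its full rectangle; the sphere at (5, 9.5) is not intersected at this z (|z−center|=4.000 > r=3.5); Merging all regions: only the 15.5×29 cube at (9.5, 13) is present, so the union is just that shape — 1 connected region. Overall, the cross-section is a single solid region. The nearest boundary edge runs (25.00, 13.00)→(25.00, 42.00); distance from the point to it = 4.90 mm. The point is inside the cross-section and 4.90 mm from the nearest boundary — more than the 1.2 mm shell width (2 × 0.6), so it's in the infill interior.

infill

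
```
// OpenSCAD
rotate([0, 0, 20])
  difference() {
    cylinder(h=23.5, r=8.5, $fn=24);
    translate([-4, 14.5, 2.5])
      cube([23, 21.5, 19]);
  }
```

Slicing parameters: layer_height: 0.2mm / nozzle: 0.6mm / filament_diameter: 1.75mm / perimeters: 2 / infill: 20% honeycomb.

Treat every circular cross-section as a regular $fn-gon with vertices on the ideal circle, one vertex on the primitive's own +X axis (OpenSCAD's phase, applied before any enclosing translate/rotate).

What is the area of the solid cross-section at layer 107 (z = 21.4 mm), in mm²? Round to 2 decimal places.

224.40 mm²

At z = 21.4 mm: the r=8.5 cylinder contributes a regular 24-gon of circumradius 8.5 (area = (24/2)·8.500²·sin(360°/24) = 224.40 mm²); the cube at (-4, 14.5) (footprint 23×21.5) is included at this height (area 494.50 mm²); Subtracting the remaining from the first: starting from the r=8.5 cylinder (224.40 mm²), the 23×21.5 cube at (-4, 14.5) misses the remaining region (no effect) — area = 224.40 mm²; (rotated 20° about Z; rotation is an isometry so areas/perimeters/island counts are preserved). Overall, the cross-section is a single solid region. Net area = 224.40 mm².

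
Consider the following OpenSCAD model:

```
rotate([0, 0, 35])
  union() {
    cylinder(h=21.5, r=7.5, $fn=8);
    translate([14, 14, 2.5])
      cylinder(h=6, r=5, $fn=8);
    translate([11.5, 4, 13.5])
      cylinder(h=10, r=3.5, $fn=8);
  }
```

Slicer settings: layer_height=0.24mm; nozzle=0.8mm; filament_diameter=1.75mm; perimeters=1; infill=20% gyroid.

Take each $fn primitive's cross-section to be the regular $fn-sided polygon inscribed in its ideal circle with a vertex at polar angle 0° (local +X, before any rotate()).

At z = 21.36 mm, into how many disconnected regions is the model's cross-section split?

At z = 21.36 mm: the r=7.5 cylinder gives a regular 8-gon of circumradius 7.5 (constant along its height); the cylinder at (14, 14) does not reach this height (z outside [2.5, 8.5]); the r=3.5 cylinder at (11.5, 4) contributes a regular 8-gon of circumradius 3.5; Merging all regions: the 2 present regions are separate (no shared area or edge), so areas and boundary lengths simply add and each stays a separate island — 2 connected regions; (whole slice rotated 35° about Z — lengths, areas and connectivity unchanged). The result has 2 disconnected regions.

2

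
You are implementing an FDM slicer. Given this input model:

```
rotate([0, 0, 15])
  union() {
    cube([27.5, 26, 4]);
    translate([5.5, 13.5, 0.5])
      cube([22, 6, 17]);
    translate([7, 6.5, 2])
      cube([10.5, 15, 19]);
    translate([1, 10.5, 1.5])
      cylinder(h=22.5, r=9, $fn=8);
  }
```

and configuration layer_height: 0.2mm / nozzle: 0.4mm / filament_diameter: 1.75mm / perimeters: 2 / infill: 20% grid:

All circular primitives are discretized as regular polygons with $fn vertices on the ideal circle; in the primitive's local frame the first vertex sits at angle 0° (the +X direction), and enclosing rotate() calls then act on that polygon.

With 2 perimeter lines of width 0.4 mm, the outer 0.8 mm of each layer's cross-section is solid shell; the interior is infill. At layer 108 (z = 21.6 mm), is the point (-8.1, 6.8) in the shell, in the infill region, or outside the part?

infill

At z = 21.6 mm: the cube does not reach this height (z outside [0, 4]); the cube at (5.5, 13.5) does not reach this height (z outside [0.5, 17.5]); the cube at (7, 6.5) does not reach this height (z outside [2, 21]); the r=9 cylinder at (1, 10.5) contributes a regular 8-gon of circumradius 9; Merging all regions: only the r=9 cylinder at (1, 10.5) is present, so the union is just that shape — 1 connected region; (rotated 15° about Z; rotation is an isometry so areas/perimeters/island counts are preserved). Overall, the cross-section is a single solid region. Undo the 15° rotation: the query point maps to (-6.064, 8.665) in the un-rotated model frame. The nearest boundary edge runs (-8.00, 10.50)→(-5.36, 4.14); distance from the point to it = 1.09 mm. The point is inside the cross-section and 1.09 mm from the nearest boundary — more than the 0.8 mm shell width (2 × 0.4), so it's in the infill interior.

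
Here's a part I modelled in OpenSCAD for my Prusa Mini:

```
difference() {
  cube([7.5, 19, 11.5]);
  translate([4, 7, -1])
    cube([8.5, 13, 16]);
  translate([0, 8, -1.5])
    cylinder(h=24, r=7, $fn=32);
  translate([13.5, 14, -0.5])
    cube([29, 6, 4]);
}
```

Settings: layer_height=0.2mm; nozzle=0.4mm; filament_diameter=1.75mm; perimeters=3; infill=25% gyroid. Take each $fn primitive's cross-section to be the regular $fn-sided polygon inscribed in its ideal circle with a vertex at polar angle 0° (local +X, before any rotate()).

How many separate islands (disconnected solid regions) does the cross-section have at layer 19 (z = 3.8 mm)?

At z = 3.8 mm: the cube is present — its section is the full 7.5×19 rectangle; the cube at (4, 7) (footprint 8.5×13) is included at this height; the r=7 cylinder at (0, 8) contributes a regular 32-gon of circumradius 7; the cube at (13.5, 14) is not intersected at this z (z outside [-0.5, 3.5]); Taking the first minus the rest: starting from the 7.5×19 cube, the 8.5×13 cube at (4, 7) partially overlaps it — only the 42.00 mm² overlap (of its 110.50 mm²) is removed, clipping the outline; the r=7 cylinder at (0, 8) partially overlaps it — only the 61.58 mm² overlap (of its 152.95 mm²) is removed, clipping the outline — 2 connected regions. Overall, the cross-section has 2 separate islands. Island count = 2.

2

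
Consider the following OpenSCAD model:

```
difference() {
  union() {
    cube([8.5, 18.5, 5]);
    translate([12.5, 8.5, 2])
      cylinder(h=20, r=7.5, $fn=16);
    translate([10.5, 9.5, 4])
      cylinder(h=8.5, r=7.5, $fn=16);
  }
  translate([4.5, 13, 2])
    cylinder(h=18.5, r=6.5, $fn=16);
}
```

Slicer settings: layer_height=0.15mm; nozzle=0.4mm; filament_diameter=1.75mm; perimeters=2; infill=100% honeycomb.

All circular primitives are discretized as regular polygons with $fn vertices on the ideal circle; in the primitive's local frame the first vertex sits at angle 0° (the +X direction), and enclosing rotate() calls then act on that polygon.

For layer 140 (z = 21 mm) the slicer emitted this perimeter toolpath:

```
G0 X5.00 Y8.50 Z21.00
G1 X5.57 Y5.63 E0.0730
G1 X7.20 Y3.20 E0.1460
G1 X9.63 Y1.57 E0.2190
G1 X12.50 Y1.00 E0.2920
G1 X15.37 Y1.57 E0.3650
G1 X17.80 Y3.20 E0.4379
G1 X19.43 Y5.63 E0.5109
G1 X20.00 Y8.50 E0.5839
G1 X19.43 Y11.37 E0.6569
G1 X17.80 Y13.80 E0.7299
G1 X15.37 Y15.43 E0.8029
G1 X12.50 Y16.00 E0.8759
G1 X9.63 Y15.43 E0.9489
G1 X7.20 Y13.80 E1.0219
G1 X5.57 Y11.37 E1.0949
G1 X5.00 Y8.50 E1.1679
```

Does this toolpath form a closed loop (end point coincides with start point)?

yes

Start point (G0): (5.00, 8.50). End point (last G1): the path returns to the start — closed.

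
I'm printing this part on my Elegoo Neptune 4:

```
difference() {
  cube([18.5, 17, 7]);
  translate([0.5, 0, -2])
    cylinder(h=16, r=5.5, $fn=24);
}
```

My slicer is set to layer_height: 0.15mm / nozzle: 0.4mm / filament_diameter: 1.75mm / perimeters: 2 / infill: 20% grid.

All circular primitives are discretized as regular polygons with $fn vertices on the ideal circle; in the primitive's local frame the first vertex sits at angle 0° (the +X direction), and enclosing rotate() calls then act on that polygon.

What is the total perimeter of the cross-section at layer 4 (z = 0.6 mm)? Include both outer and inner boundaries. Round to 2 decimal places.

At z = 0.6 mm: the 18.5×17 cube contributes its full rectangle (perimeter 71.00 mm); the cylinder at (0.5, 0): section is a regular 24-gon, circumradius r=5.5 (perimeter = 2·24·5.500·sin(180°/24) = 34.46 mm); Subtracting the remaining from the first: starting from the 18.5×17 cube, the r=5.5 cylinder at (0.5, 0) partially overlaps it — only the 26.22 mm² overlap (of its 93.95 mm²) is removed, clipping the outline — boundary = 68.68 mm. Overall, the cross-section is a single solid region. Total boundary length (outer) = 68.68 mm.

68.68 mm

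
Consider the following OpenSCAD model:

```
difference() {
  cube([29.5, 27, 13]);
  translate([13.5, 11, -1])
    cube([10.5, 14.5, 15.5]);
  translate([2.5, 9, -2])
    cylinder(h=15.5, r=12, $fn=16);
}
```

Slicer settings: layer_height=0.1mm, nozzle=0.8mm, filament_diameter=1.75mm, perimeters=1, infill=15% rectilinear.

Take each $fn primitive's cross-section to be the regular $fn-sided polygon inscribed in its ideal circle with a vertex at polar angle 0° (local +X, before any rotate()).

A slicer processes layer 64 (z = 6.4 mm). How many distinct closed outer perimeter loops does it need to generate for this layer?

At z = 6.4 mm: the cube is present — its section is the full 29.5×27 rectangle; the cube at (13.5, 11) (footprint 10.5×14.5) is included at this height; the r=12 cylinder at (2.5, 9) contributes a regular 16-gon of circumradius 12; After the difference (first − rest): starting from the 29.5×27 cube, the 10.5×14.5 cube at (13.5, 11) lies wholly inside it (removes its full 152.25 mm² and its 50.00 mm outline becomes a hole wall); the r=12 cylinder at (2.5, 9) partially overlaps it — only the 256.47 mm² overlap (of its 440.85 mm²) is removed, clipping the outline — 1 connected region. The result has 1 disconnected region.

1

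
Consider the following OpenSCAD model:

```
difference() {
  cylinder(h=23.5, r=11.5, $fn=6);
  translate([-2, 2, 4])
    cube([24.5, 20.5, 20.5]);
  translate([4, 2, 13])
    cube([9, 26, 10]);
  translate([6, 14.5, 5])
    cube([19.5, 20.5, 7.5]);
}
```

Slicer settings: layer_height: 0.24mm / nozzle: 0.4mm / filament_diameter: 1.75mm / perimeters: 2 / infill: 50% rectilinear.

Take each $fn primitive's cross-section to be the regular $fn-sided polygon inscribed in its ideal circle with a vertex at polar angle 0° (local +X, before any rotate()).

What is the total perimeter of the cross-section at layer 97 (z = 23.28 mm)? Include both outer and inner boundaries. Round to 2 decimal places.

72.36 mm

At z = 23.28 mm: the cylinder: section is a regular 6-gon, circumradius r=11.5 (perimeter = 2·6·11.500·sin(180°/6) = 69.00 mm); the cube at (-2, 2) (footprint 24.5×20.5) is included at this height (perimeter 90.00 mm); the cube at (4, 2) does not reach this height (z outside [13, 23]); the cube at (6, 14.5) is absent (z outside [5, 12.5]); Subtracting the remaining from the first: starting from the r=11.5 cylinder, the 24.5×20.5 cube at (-2, 2) partially overlaps it — only the 79.97 mm² overlap (of its 502.25 mm²) is removed, clipping the outline — boundary = 72.36 mm. Overall, the cross-section is a single solid region. Total boundary length (outer) = 72.36 mm.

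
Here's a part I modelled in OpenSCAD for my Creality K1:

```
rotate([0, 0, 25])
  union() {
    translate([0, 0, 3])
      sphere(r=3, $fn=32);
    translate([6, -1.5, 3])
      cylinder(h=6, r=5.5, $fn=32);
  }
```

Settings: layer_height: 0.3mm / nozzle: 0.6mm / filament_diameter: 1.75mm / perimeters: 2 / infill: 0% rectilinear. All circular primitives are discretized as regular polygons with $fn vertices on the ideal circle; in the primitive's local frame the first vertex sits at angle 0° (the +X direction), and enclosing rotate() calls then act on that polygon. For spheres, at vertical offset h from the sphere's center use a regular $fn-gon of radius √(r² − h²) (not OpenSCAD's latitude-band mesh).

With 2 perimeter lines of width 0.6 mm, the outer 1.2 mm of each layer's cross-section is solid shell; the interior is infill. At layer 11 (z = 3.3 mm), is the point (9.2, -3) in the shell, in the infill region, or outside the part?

shell

At z = 3.3 mm: the sphere: section is a regular 32-gon, circumradius = √(r²−h²) = √(3²−0.3²) = 2.985; the cylinder at (6, -1.5): section is a regular 32-gon, circumradius r=5.5; Taking the union: the regions partially overlap (shared area 8.42 mm²), so overlapping operands fuse into one piece — 1 connected region; (whole slice rotated 25° about Z — lengths, areas and connectivity unchanged). Overall, the cross-section is a single solid region. Undo the 25° rotation: the query point maps to (7.070, -6.607) in the un-rotated model frame. The nearest boundary edge runs (8.10, -6.58)→(7.07, -6.89); distance from the point to it = 0.28 mm. The point is inside the cross-section, 0.28 mm from the nearest boundary — within the 1.2 mm shell band (2 × 0.6).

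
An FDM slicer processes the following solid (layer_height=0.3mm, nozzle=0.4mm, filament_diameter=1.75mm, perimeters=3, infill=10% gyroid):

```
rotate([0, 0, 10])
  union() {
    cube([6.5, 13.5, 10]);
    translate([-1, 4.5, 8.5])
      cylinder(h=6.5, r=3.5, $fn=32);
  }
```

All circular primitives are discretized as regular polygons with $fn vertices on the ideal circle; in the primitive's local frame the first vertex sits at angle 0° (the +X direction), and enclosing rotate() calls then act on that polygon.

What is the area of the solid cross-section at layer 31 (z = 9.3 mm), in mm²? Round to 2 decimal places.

At z = 9.3 mm: the 6.5×13.5 cube contributes its full rectangle (area 87.75 mm²); the cylinder at (-1, 4.5): section is a regular 32-gon, circumradius r=3.5 (area = (32/2)·3.500²·sin(360°/32) = 38.24 mm²); Merging all regions: the regions partially overlap — summed areas 125.99 mm² minus the doubly-counted overlap 12.24 mm² gives 113.75 mm² — area = 113.75 mm²; (whole slice rotated 10° about Z — lengths, areas and connectivity unchanged). Overall, the cross-section is a single solid region. Net area = 113.75 mm².

113.75 mm²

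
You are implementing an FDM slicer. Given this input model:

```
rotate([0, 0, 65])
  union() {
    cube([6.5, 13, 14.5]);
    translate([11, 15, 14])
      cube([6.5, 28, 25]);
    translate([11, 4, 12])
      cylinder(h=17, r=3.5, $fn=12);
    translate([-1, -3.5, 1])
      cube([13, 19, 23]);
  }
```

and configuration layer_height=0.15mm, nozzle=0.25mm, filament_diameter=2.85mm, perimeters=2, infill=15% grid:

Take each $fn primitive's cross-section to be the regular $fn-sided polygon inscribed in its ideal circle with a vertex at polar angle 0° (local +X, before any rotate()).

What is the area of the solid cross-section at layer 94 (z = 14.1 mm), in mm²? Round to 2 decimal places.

440.14 mm²

At z = 14.1 mm: the cube (footprint 6.5×13) is included at this height (area 84.50 mm²); the 6.5×28 cube at (11, 15) contributes its full rectangle (area 182.00 mm²); the r=3.5 cylinder at (11, 4) contributes a regular 12-gon of circumradius 3.5 (area = (12/2)·3.500²·sin(360°/12) = 36.75 mm²); the 13×19 cube at (-1, -3.5) contributes its full rectangle (area 247.00 mm²); Merging all regions: the regions partially overlap — summed areas 550.25 mm² minus the doubly-counted overlap 110.11 mm² gives 440.14 mm² — area = 440.14 mm²; (rotated 65° about Z; rotation is an isometry so areas/perimeters/island counts are preserved). Overall, the cross-section is a single solid region. Net area = 440.14 mm².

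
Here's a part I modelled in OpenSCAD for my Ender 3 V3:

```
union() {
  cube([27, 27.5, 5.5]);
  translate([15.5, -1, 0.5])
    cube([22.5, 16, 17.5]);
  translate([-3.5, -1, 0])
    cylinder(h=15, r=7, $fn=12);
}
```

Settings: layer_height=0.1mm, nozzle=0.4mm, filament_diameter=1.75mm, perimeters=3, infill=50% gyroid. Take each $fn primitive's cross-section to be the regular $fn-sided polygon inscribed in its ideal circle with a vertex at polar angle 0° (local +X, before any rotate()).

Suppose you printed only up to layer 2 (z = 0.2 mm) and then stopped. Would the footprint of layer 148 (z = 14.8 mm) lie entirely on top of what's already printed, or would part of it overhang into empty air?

part overhangs

Compare the two slices. At z = 0.2: the cube is present — its section is the full 27×27.5 rectangle (area 742.50 mm²); the cube at (15.5, -1) does not reach this height (z outside [0.5, 18]); the r=7 cylinder at (-3.5, -1) contributes a regular 12-gon of circumradius 7 (area = (12/2)·7.000²·sin(360°/12) = 147.00 mm²); Combining (union): the regions partially overlap — summed areas 889.50 mm² minus the doubly-counted overlap 10.53 mm² gives 878.97 mm² — area = 878.97 mm². At z = 14.8: the cube does not reach this height (z outside [0, 5.5]); the cube at (15.5, -1) (footprint 22.5×16) is included at this height (area 360.00 mm²); the r=7 cylinder at (-3.5, -1) contributes a regular 12-gon of circumradius 7 (area = (12/2)·7.000²·sin(360°/12) = 147.00 mm²); Merging all regions: the 2 present regions are separate (no shared area or edge), so areas and boundary lengths simply add and each stays a separate island — area = 507.00 mm². Checking containment: at z = 14.8 the cross-section extends beyond the z = 0.2 cross-section by about 187.50 mm².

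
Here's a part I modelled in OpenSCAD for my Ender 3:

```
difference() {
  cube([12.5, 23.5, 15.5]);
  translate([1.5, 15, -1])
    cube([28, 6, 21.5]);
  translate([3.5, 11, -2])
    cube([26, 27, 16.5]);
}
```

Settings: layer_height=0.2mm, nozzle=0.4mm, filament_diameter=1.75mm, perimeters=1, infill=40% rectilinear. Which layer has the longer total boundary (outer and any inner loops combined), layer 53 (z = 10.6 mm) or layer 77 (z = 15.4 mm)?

layer 77 (z = 15.4 mm)

Layer 53 (z = 10.6): the 12.5×23.5 cube contributes its full rectangle (perimeter 72.00 mm); the cube at (1.5, 15) is present — its section is the full 28×6 rectangle (perimeter 68.00 mm); the cube at (3.5, 11) (footprint 26×27) is included at this height (perimeter 106.00 mm); Taking the first minus the rest: starting from the 12.5×23.5 cube, the 28×6 cube at (1.5, 15) partially overlaps it — only the 66.00 mm² overlap (of its 168.00 mm²) is removed, clipping the outline; the 26×27 cube at (3.5, 11) partially overlaps it — only the 58.50 mm² overlap (of its 702.00 mm²) is removed, clipping the outline — boundary = 76.00 mm. So its perimeter = 76.00 mm. Layer 77 (z = 15.4): the cube (footprint 12.5×23.5) is included at this height (perimeter 72.00 mm); the cube at (1.5, 15) (footprint 28×6) is included at this height (perimeter 68.00 mm); the cube at (3.5, 11) does not reach this height (z outside [-2, 14.5]); After the difference (first − rest): starting from the 12.5×23.5 cube, the 28×6 cube at (1.5, 15) partially overlaps it — only the 66.00 mm² overlap (of its 168.00 mm²) is removed, clipping the outline — boundary = 94.00 mm. So its perimeter = 94.00 mm. Layer 77 is larger (94.00 vs 76.00 mm).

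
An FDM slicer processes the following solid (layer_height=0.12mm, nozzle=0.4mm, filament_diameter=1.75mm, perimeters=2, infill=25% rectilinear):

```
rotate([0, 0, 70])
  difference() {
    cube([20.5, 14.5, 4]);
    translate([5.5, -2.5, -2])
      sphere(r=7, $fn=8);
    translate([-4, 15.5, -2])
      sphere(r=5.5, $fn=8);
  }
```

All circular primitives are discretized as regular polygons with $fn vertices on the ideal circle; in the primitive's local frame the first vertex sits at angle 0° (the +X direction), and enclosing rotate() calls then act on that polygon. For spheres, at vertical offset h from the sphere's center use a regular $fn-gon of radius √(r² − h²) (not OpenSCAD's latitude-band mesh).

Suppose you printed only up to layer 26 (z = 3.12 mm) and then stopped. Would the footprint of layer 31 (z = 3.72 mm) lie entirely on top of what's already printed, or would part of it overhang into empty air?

Compare the two slices. At z = 3.12: the cube (footprint 20.5×14.5) is included at this height (area 297.25 mm²); the r=7 sphere at (5.5, -2.5) contributes a regular 8-gon of circumradius √(7²−5.12²) = 4.773 (area = (8/2)·4.773²·sin(360°/8) = 64.45 mm²); the sphere at (-4, 15.5): section is a regular 8-gon, circumradius = √(r²−h²) = √(5.5²−5.12²) = 2.009 (area = (8/2)·2.009²·sin(360°/8) = 11.41 mm²); Subtracting the remaining from the first: starting from the 20.5×14.5 cube (297.25 mm²), the r=7 sphere at (5.5, -2.5) partially overlaps it — only the 10.95 mm² overlap (of its 64.45 mm²) is removed, clipping the outline; the r=5.5 sphere at (-4, 15.5) misses the remaining region (no effect) — area = 286.30 mm²; (rotated 70° about Z; rotation is an isometry so areas/perimeters/island counts are preserved). At z = 3.72: the cube is present — its section is the full 20.5×14.5 rectangle (area 297.25 mm²); the r=7 sphere at (5.5, -2.5) contributes a regular 8-gon of circumradius √(7²−5.72²) = 4.035 (area = (8/2)·4.035²·sin(360°/8) = 46.05 mm²); the sphere at (-4, 15.5) does not reach this height (|z−center|=5.720 > r=5.5); Subtracting the remaining from the first: starting from the 20.5×14.5 cube (297.25 mm²), the r=7 sphere at (5.5, -2.5) partially overlaps it — only the 5.44 mm² overlap (of its 46.05 mm²) is removed, clipping the outline — area = 291.81 mm²; (whole slice rotated 70° about Z — lengths, areas and connectivity unchanged). Checking containment: at z = 3.72 the cross-section extends beyond the z = 3.12 cross-section by about 5.51 mm².

part overhangs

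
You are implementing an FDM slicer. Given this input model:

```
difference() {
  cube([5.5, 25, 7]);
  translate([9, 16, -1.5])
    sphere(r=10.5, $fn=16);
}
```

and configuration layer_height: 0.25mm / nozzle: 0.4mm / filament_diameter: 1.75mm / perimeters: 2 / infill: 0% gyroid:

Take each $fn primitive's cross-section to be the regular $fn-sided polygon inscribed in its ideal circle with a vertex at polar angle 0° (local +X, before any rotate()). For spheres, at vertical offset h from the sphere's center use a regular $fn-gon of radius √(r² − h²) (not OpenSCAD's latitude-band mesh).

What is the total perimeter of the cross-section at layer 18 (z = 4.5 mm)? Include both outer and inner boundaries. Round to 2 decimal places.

65.03 mm

At z = 4.5 mm: the 5.5×25 cube contributes its full rectangle (perimeter 61.00 mm); the r=10.5 sphere at (9, 16) slices to a regular 16-gon of circumradius 8.617 (√(r²−h²) with h=6 from center) (perimeter = 2·16·8.617·sin(180°/16) = 53.79 mm); Taking the first minus the rest: starting from the 5.5×25 cube, the r=10.5 sphere at (9, 16) partially overlaps it — only the 55.79 mm² overlap (of its 227.31 mm²) is removed, clipping the outline — boundary = 65.03 mm. Overall, the cross-section is a single solid region. Total boundary length (outer) = 65.03 mm.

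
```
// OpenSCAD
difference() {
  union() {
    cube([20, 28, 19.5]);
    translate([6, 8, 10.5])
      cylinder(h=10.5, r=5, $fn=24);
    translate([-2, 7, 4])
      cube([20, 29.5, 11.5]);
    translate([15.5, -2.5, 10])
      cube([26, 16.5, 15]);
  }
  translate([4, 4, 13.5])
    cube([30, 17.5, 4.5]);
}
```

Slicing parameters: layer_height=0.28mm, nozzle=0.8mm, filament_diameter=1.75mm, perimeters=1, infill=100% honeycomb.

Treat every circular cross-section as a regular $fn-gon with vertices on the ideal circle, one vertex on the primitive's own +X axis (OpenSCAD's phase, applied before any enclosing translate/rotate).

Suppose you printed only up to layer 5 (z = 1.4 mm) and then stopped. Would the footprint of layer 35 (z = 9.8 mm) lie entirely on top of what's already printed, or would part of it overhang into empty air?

part overhangs

Compare the two slices. At z = 1.4: the cube (footprint 20×28) is included at this height (area 560.00 mm²); the cylinder at (6, 8) is absent (z outside [10.5, 21]); the cube at (-2, 7) does not reach this height (z outside [4, 15.5]); the cube at (15.5, -2.5) does not reach this height (z outside [10, 25]); Merging all regions: only the 20×28 cube is present, so the union is just that shape — area = 560.00 mm²; the cube at (4, 4) is not intersected at this z (z outside [13.5, 18]); After the difference (first − rest): none of the subtracted shapes is present at this height, so the result so far is unchanged — area = 560.00 mm². At z = 9.8: the cube (footprint 20×28) is included at this height (area 560.00 mm²); the cylinder at (6, 8) does not reach this height (z outside [10.5, 21]); the 20×29.5 cube at (-2, 7) contributes its full rectangle (area 590.00 mm²); the cube at (15.5, -2.5) does not reach this height (z outside [10, 25]); Taking the union: the regions partially overlap — summed areas 1150.00 mm² minus the doubly-counted overlap 378.00 mm² gives 772.00 mm² — area = 772.00 mm²; the cube at (4, 4) does not reach this height (z outside [13.5, 18]); After the difference (first − rest): none of the subtracted shapes is present at this height, so the result so far is unchanged — area = 772.00 mm². Checking containment: at z = 9.8 the cross-section extends beyond the z = 1.4 cross-section by about 212.00 mm².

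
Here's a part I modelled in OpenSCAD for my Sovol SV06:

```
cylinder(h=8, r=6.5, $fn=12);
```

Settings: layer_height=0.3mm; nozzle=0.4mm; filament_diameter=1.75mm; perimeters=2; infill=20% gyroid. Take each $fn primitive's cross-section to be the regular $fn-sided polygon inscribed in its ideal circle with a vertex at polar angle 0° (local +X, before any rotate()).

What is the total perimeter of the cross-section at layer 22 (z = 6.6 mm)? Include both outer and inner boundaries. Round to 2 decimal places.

40.38 mm

At z = 6.6 mm: the r=6.5 cylinder contributes a regular 12-gon of circumradius 6.5 (perimeter = 2·12·6.500·sin(180°/12) = 40.38 mm). Overall, the cross-section is a single solid region. Total boundary length (outer) = 40.38 mm.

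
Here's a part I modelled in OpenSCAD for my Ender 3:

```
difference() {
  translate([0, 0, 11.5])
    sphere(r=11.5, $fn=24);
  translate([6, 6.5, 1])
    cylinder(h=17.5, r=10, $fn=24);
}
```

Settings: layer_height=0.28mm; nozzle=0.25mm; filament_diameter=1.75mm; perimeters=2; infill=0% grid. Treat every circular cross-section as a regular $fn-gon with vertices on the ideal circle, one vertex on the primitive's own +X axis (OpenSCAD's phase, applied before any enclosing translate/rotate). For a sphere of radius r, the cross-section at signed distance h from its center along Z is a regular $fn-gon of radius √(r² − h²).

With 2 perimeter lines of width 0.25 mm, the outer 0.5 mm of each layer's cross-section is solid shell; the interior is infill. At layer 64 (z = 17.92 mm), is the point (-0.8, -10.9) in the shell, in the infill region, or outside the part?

outside

At z = 17.92 mm: the sphere: section is a regular 24-gon, circumradius = √(r²−h²) = √(11.5²−6.42²) = 9.541; the cylinder at (6, 6.5): section is a regular 24-gon, circumradius r=10; After the difference (first − rest): starting from the r=11.5 sphere, the r=10 cylinder at (6, 6.5) partially overlaps it — only the 130.68 mm² overlap (of its 310.58 mm²) is removed, clipping the outline — 1 connected region. Overall, the cross-section is a single solid region. The nearest boundary edge runs (-0.00, -9.54)→(-2.47, -9.22); distance from the point to it = 1.45 mm. The point is not inside any of the regions above, so it lies outside the cross-section (1.45 mm from the nearest boundary).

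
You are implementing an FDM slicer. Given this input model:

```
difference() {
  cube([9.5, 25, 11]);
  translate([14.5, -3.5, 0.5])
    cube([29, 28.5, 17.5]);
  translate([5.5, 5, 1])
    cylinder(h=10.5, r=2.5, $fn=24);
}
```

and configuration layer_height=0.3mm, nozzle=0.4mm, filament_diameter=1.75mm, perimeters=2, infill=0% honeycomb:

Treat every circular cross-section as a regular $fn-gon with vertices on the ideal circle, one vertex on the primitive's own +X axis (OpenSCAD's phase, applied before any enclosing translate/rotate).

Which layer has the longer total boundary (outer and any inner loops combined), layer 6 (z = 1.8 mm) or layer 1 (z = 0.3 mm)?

Layer 6 (z = 1.8): the cube (footprint 9.5×25) is included at this height (perimeter 69.00 mm); the 29×28.5 cube at (14.5, -3.5) contributes its full rectangle (perimeter 115.00 mm); the r=2.5 cylinder at (5.5, 5) gives a regular 24-gon of circumradius 2.5 (constant along its height) (perimeter = 2·24·2.500·sin(180°/24) = 15.66 mm); Subtracting the remaining from the first: starting from the 9.5×25 cube, the 29×28.5 cube at (14.5, -3.5) misses the remaining region (no effect); the r=2.5 cylinder at (5.5, 5) lies wholly inside it (removes its full 19.41 mm² and its 15.66 mm outline becomes a hole wall) — boundary (outer + 1 inner loop) = 84.66 mm. So its perimeter = 84.66 mm. Layer 1 (z = 0.3): the cube is present — its section is the full 9.5×25 rectangle (perimeter 69.00 mm); the cube at (14.5, -3.5) is not intersected at this z (z outside [0.5, 18]); the cylinder at (5.5, 5) is not intersected at this z (z outside [1, 11.5]); Subtracting the remaining from the first: none of the subtracted shapes is present at this height, so the 9.5×25 cube is unchanged — boundary = 69.00 mm. So its perimeter = 69.00 mm. Layer 6 is larger (84.66 vs 69.00 mm).

layer 6 (z = 1.8 mm)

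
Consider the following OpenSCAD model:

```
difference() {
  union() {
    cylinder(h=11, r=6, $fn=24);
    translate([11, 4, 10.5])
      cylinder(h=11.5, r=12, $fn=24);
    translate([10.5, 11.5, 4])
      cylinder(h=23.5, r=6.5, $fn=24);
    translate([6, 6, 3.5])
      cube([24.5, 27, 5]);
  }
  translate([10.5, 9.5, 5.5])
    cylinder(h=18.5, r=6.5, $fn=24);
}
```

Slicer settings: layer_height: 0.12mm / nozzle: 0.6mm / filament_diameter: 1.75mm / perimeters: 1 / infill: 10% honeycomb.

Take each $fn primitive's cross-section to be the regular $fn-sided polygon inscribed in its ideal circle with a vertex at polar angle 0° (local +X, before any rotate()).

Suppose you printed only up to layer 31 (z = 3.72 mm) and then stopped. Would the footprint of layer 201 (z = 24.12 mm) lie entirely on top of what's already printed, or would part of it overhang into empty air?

part overhangs

Compare the two slices. At z = 3.72: the r=6 cylinder contributes a regular 24-gon of circumradius 6 (area = (24/2)·6.000²·sin(360°/24) = 111.81 mm²); the cylinder at (11, 4) does not reach this height (z outside [10.5, 22]); the cylinder at (10.5, 11.5) does not reach this height (z outside [4, 27.5]); the cube at (6, 6) (footprint 24.5×27) is included at this height (area 661.50 mm²); Taking the union: the 2 present regions are separate (no shared area or edge), so areas and boundary lengths simply add and each stays a separate island — area = 773.31 mm²; the cylinder at (10.5, 9.5) is absent (z outside [5.5, 24]); After the difference (first − rest): none of the subtracted shapes is present at this height, so the result so far is unchanged — area = 773.31 mm². At z = 24.12: the cylinder is not intersected at this z (z outside [0, 11]); the cylinder at (11, 4) is absent (z outside [10.5, 22]); the r=6.5 cylinder at (10.5, 11.5) contributes a regular 24-gon of circumradius 6.5 (area = (24/2)·6.500²·sin(360°/24) = 131.22 mm²); the cube at (6, 6) does not reach this height (z outside [3.5, 8.5]); Taking the union: only the r=6.5 cylinder at (10.5, 11.5) is present, so the union is just that shape — area = 131.22 mm²; the cylinder at (10.5, 9.5) is absent (z outside [5.5, 24]); Subtracting the remaining from the first: none of the subtracted shapes is present at this height, so that combined region is unchanged — area = 131.22 mm². Checking containment: at z = 24.12 the cross-section extends beyond the z = 3.72 cross-section by about 17.01 mm².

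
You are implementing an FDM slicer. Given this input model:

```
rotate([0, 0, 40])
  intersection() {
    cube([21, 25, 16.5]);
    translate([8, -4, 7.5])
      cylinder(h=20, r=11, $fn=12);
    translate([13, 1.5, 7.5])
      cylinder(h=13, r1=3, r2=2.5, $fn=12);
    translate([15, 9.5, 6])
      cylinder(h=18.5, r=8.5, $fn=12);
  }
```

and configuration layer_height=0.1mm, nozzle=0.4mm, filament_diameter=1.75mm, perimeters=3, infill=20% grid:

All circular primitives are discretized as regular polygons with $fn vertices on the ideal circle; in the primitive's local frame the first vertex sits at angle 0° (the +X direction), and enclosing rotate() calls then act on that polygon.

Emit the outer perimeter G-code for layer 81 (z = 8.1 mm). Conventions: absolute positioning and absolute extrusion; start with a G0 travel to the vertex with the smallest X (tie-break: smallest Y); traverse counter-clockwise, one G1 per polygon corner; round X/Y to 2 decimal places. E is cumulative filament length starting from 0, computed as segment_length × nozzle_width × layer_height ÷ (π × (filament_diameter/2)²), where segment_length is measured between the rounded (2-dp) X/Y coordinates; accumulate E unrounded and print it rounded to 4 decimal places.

At z = 8.1 mm: the cube is present — its section is the full 21×25 rectangle; the r=11 cylinder at (8, -4) contributes a regular 12-gon of circumradius 11; the cone at (13, 1.5) (r1=3→r2=2.5) has section circumradius 2.977 here — a regular 12-gon; the r=8.5 cylinder at (15, 9.5) contributes a regular 12-gon of circumradius 8.5; Keeping only the common overlap: the r=11 cylinder at (8, -4) partially overlaps the 21×25 cube; clipping to the common part keeps 94.03 mm²; the cone at (13, 1.5) partially overlaps the running intersection; clipping to the common part keeps 21.62 mm²; the r=8.5 cylinder at (15, 9.5) partially overlaps the running intersection; clipping to the common part keeps 12.82 mm² — 1 connected region; (rotated 40° about Z; rotation is an isometry so areas/perimeters/island counts are preserved). The outline is a single polygon with 10 vertices. Extrusion per mm of travel: 0.4 × 0.1 / (π × 0.875²) = 0.016630. Accumulating E over each segment gives final E = 0.2388.

G0 X6.06 Y8.99 Z8.10
G1 X6.24 Y8.60 E0.0071
G1 X6.86 Y8.55 E0.0175
G1 X10.85 Y10.41 E0.0907
G1 X11.39 Y11.18 E0.1063
G1 X11.27 Y11.42 E0.1108
G1 X10.01 Y12.30 E0.1364
G1 X8.48 Y12.44 E0.1619
G1 X7.08 Y11.79 E0.1876
G1 X6.20 Y10.52 E0.2133
G1 X6.06 Y8.99 E0.2388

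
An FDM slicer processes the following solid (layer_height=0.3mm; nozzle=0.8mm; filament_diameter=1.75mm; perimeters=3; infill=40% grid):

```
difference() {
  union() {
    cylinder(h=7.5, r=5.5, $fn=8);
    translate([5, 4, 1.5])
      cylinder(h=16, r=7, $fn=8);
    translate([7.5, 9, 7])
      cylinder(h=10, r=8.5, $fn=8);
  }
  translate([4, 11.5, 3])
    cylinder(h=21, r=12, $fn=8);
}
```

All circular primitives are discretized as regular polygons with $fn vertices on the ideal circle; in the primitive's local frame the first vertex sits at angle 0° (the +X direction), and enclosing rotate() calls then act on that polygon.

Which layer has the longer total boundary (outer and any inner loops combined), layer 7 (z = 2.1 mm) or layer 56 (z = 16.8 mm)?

layer 7 (z = 2.1 mm)

Layer 7 (z = 2.1): the r=5.5 cylinder contributes a regular 8-gon of circumradius 5.5 (perimeter = 2·8·5.500·sin(180°/8) = 33.68 mm); the cylinder at (5, 4): section is a regular 8-gon, circumradius r=7 (perimeter = 2·8·7.000·sin(180°/8) = 42.86 mm); the cylinder at (7.5, 9) is absent (z outside [7, 17]); Combining (union): the regions partially overlap (shared area 37.83 mm²), so the edge portions inside another operand are dropped and the merged outline is re-measured after clipping — boundary = 52.45 mm; the cylinder at (4, 11.5) is absent (z outside [3, 24]); After the difference (first − rest): none of the subtracted shapes is present at this height, so the result so far is unchanged — boundary = 52.45 mm. So its perimeter = 52.45 mm. Layer 56 (z = 16.8): the cylinder is absent (z outside [0, 7.5]); the cylinder at (5, 4): section is a regular 8-gon, circumradius r=7 (perimeter = 2·8·7.000·sin(180°/8) = 42.86 mm); the r=8.5 cylinder at (7.5, 9) contributes a regular 8-gon of circumradius 8.5 (perimeter = 2·8·8.500·sin(180°/8) = 52.04 mm); Combining (union): the regions partially overlap (shared area 88.26 mm²), so the edge portions inside another operand are dropped and the merged outline is re-measured after clipping — boundary = 59.75 mm; the r=12 cylinder at (4, 11.5) contributes a regular 8-gon of circumradius 12 (perimeter = 2·8·12.000·sin(180°/8) = 73.48 mm); Subtracting the remaining from the first: starting from that combined region, the r=12 cylinder at (4, 11.5) partially overlaps it — only the 218.69 mm² overlap (of its 407.29 mm²) is removed, clipping the outline — boundary = 49.46 mm. So its perimeter = 49.46 mm. Layer 7 is larger (52.45 vs 49.46 mm).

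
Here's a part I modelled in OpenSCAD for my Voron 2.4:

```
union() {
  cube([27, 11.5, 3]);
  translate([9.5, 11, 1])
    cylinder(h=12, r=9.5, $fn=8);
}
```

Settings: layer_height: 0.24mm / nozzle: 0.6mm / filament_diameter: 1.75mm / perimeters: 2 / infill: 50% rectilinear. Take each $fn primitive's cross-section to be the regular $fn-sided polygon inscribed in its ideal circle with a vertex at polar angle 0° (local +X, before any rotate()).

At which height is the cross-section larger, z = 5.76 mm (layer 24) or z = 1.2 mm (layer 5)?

Layer 24 (z = 5.76): the cube is not intersected at this z (z outside [0, 3]); the cylinder at (9.5, 11): section is a regular 8-gon, circumradius r=9.5 (area = (8/2)·9.500²·sin(360°/8) = 255.27 mm²); Merging all regions: only the r=9.5 cylinder at (9.5, 11) is present, so the union is just that shape — area = 255.27 mm². So its area = 255.27 mm². Layer 5 (z = 1.2): the cube is present — its section is the full 27×11.5 rectangle (area 310.50 mm²); the cylinder at (9.5, 11): section is a regular 8-gon, circumradius r=9.5 (area = (8/2)·9.500²·sin(360°/8) = 255.27 mm²); Combining (union): the regions partially overlap — summed areas 565.77 mm² minus the doubly-counted overlap 137.03 mm² gives 428.74 mm² — area = 428.74 mm². So its area = 428.74 mm². Layer 5 is larger (428.74 vs 255.27 mm²).

layer 5 (z = 1.2 mm)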